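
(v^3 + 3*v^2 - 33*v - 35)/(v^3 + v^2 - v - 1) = (v^2 + 2*v - 35)/(v^2 - 1)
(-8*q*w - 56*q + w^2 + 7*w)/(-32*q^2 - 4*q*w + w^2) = (w + 7)/(4*q + w)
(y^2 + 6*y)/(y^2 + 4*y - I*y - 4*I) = y*(y + 6)/(y^2 + y*(4 - I) - 4*I)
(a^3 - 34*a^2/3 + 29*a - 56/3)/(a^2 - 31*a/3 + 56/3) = a - 1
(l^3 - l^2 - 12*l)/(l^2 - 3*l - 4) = l*(l + 3)/(l + 1)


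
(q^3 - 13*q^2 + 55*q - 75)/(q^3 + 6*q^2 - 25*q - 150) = (q^2 - 8*q + 15)/(q^2 + 11*q + 30)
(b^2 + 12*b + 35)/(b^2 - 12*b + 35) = (b^2 + 12*b + 35)/(b^2 - 12*b + 35)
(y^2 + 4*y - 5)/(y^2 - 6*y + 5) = (y + 5)/(y - 5)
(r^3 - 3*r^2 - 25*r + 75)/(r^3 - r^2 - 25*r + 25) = (r - 3)/(r - 1)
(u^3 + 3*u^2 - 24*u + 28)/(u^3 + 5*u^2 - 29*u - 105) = (u^2 - 4*u + 4)/(u^2 - 2*u - 15)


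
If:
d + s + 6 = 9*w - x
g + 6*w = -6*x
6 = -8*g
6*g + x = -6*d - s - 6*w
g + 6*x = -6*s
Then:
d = 7/160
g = -3/4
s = 329/480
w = 329/480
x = -269/480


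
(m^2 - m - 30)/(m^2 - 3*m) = (m^2 - m - 30)/(m*(m - 3))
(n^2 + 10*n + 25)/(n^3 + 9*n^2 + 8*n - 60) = (n + 5)/(n^2 + 4*n - 12)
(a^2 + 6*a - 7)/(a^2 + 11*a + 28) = (a - 1)/(a + 4)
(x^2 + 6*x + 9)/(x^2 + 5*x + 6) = (x + 3)/(x + 2)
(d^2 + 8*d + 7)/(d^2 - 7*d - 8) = (d + 7)/(d - 8)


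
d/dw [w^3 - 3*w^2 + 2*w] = 3*w^2 - 6*w + 2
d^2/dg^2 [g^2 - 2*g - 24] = 2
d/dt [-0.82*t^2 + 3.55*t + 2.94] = 3.55 - 1.64*t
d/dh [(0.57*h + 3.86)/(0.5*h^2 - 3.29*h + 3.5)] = (-0.285*h^2 - 3.86*h + 14.6944)/(0.25*h^4 - 3.29*h^3 + 14.3241*h^2 - 23.03*h + 12.25)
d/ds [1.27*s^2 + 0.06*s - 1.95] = 2.54*s + 0.06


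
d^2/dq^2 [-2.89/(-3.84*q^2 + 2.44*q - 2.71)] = (-85.229568*q^2 + 54.156288*q + 2.89*(7.68*q - 2.44)*(15.36*q - 4.88) - 60.148992)/(3.84*q^2 - 2.44*q + 2.71)^3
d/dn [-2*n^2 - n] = -4*n - 1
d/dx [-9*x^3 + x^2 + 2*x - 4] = -27*x^2 + 2*x + 2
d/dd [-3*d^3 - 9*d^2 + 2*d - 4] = -9*d^2 - 18*d + 2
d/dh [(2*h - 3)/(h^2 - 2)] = 2*(-h^2 + 3*h - 2)/(h^4 - 4*h^2 + 4)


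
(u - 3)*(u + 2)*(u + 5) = u^3 + 4*u^2 - 11*u - 30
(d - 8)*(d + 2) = d^2 - 6*d - 16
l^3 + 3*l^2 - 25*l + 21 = (l - 3)*(l - 1)*(l + 7)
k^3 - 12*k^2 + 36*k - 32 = (k - 8)*(k - 2)^2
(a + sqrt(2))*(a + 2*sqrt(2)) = a^2 + 3*sqrt(2)*a + 4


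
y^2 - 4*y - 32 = (y - 8)*(y + 4)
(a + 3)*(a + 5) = a^2 + 8*a + 15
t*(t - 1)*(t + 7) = t^3 + 6*t^2 - 7*t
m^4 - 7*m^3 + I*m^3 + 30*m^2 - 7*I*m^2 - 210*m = m*(m - 7)*(m - 5*I)*(m + 6*I)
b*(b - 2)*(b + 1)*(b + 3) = b^4 + 2*b^3 - 5*b^2 - 6*b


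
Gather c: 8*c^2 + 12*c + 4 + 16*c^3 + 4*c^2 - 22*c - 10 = 16*c^3 + 12*c^2 - 10*c - 6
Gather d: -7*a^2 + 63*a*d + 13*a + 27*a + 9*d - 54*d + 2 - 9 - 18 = -7*a^2 + 40*a + d*(63*a - 45) - 25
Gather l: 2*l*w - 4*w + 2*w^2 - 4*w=2*l*w + 2*w^2 - 8*w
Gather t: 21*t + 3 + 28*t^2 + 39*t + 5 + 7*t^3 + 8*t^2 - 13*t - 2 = 7*t^3 + 36*t^2 + 47*t + 6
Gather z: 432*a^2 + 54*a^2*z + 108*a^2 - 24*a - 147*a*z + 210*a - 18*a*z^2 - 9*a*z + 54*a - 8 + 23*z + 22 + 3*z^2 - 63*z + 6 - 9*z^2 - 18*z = 540*a^2 + 240*a + z^2*(-18*a - 6) + z*(54*a^2 - 156*a - 58) + 20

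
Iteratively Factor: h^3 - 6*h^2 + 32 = (h - 4)*(h^2 - 2*h - 8) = (h - 4)^2*(h + 2)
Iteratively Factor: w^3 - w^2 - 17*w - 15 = (w + 1)*(w^2 - 2*w - 15) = (w + 1)*(w + 3)*(w - 5)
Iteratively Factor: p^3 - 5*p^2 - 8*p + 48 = (p - 4)*(p^2 - p - 12) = (p - 4)^2*(p + 3)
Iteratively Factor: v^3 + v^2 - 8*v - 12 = (v + 2)*(v^2 - v - 6) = (v + 2)^2*(v - 3)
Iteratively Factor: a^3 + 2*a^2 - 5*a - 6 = (a + 1)*(a^2 + a - 6) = (a + 1)*(a + 3)*(a - 2)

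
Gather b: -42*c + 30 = 30 - 42*c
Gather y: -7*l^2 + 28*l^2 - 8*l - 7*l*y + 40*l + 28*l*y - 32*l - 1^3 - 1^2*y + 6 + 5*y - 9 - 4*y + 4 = 21*l^2 + 21*l*y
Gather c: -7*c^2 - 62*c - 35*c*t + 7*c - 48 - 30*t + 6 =-7*c^2 + c*(-35*t - 55) - 30*t - 42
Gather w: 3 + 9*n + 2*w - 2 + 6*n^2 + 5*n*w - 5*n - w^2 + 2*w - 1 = 6*n^2 + 4*n - w^2 + w*(5*n + 4)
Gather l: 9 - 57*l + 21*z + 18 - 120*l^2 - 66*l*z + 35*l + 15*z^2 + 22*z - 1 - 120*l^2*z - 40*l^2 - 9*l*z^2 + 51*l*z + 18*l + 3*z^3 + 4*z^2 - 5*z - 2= l^2*(-120*z - 160) + l*(-9*z^2 - 15*z - 4) + 3*z^3 + 19*z^2 + 38*z + 24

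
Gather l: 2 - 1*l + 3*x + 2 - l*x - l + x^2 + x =l*(-x - 2) + x^2 + 4*x + 4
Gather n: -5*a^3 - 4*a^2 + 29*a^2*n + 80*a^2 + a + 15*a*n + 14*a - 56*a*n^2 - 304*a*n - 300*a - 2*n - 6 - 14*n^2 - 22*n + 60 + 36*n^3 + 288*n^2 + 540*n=-5*a^3 + 76*a^2 - 285*a + 36*n^3 + n^2*(274 - 56*a) + n*(29*a^2 - 289*a + 516) + 54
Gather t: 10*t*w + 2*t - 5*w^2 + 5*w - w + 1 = t*(10*w + 2) - 5*w^2 + 4*w + 1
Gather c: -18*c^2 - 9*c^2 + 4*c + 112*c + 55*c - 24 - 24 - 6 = -27*c^2 + 171*c - 54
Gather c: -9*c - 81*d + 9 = -9*c - 81*d + 9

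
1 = 1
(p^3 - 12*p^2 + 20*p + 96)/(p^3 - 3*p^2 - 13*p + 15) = (p^3 - 12*p^2 + 20*p + 96)/(p^3 - 3*p^2 - 13*p + 15)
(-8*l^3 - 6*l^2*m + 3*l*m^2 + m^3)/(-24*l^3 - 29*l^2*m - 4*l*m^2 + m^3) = (8*l^2 - 2*l*m - m^2)/(24*l^2 + 5*l*m - m^2)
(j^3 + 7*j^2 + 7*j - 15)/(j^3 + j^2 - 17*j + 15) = (j + 3)/(j - 3)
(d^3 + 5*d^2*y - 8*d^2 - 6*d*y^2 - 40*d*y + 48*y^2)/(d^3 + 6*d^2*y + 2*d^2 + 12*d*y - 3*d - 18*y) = (d^2 - d*y - 8*d + 8*y)/(d^2 + 2*d - 3)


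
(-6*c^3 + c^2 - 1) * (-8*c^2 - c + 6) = 48*c^5 - 2*c^4 - 37*c^3 + 14*c^2 + c - 6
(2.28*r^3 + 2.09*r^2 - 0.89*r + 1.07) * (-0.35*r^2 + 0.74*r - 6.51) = -0.798*r^5 + 0.9557*r^4 - 12.9847*r^3 - 14.639*r^2 + 6.5857*r - 6.9657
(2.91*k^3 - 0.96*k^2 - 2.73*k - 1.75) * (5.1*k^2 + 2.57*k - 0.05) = 14.841*k^5 + 2.5827*k^4 - 16.5357*k^3 - 15.8931*k^2 - 4.361*k + 0.0875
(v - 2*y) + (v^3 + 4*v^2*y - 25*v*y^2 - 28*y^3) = v^3 + 4*v^2*y - 25*v*y^2 + v - 28*y^3 - 2*y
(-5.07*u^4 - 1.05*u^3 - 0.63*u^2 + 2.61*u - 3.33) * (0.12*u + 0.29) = -0.6084*u^5 - 1.5963*u^4 - 0.3801*u^3 + 0.1305*u^2 + 0.3573*u - 0.9657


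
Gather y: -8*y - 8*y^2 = -8*y^2 - 8*y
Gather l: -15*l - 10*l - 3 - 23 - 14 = -25*l - 40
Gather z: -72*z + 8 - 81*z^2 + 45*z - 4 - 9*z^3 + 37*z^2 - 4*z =-9*z^3 - 44*z^2 - 31*z + 4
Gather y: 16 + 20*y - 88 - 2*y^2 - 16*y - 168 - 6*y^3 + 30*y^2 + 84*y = -6*y^3 + 28*y^2 + 88*y - 240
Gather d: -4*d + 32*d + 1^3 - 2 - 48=28*d - 49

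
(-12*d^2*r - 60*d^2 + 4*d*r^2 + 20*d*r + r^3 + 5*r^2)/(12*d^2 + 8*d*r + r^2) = (-2*d*r - 10*d + r^2 + 5*r)/(2*d + r)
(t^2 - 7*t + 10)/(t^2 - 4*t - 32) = (-t^2 + 7*t - 10)/(-t^2 + 4*t + 32)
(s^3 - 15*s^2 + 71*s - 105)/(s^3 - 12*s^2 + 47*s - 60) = (s - 7)/(s - 4)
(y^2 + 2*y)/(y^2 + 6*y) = (y + 2)/(y + 6)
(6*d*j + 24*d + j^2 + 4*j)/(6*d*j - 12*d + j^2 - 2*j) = (j + 4)/(j - 2)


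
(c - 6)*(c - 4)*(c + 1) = c^3 - 9*c^2 + 14*c + 24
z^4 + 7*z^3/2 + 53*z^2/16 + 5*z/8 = z*(z + 1/4)*(z + 5/4)*(z + 2)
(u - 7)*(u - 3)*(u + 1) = u^3 - 9*u^2 + 11*u + 21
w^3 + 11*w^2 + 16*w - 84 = (w - 2)*(w + 6)*(w + 7)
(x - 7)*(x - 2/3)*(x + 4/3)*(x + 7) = x^4 + 2*x^3/3 - 449*x^2/9 - 98*x/3 + 392/9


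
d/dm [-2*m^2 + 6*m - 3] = 6 - 4*m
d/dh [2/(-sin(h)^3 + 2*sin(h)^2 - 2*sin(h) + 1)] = 2*(3*sin(h)^2 - 4*sin(h) + 2)*cos(h)/((sin(h) - 1)^2*(sin(h)^2 - sin(h) + 1)^2)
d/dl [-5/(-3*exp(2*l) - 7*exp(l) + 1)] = (-30*exp(l) - 35)*exp(l)/(3*exp(2*l) + 7*exp(l) - 1)^2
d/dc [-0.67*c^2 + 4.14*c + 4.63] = 4.14 - 1.34*c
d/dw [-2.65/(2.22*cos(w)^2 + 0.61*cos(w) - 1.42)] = -(11.766*cos(w) + 1.6165)*sin(w)/(2.22*cos(w)^2 + 0.61*cos(w) - 1.42)^2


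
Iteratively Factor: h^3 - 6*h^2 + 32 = (h - 4)*(h^2 - 2*h - 8) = (h - 4)*(h + 2)*(h - 4)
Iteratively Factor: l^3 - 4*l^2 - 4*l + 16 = (l - 2)*(l^2 - 2*l - 8) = (l - 2)*(l + 2)*(l - 4)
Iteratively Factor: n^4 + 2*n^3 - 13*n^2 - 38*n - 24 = (n + 1)*(n^3 + n^2 - 14*n - 24) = (n + 1)*(n + 2)*(n^2 - n - 12) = (n - 4)*(n + 1)*(n + 2)*(n + 3)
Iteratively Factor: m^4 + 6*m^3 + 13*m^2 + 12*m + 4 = (m + 2)*(m^3 + 4*m^2 + 5*m + 2) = (m + 1)*(m + 2)*(m^2 + 3*m + 2) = (m + 1)^2*(m + 2)*(m + 2)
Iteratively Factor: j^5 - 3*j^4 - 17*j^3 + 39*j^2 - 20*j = (j + 4)*(j^4 - 7*j^3 + 11*j^2 - 5*j) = (j - 1)*(j + 4)*(j^3 - 6*j^2 + 5*j) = (j - 1)^2*(j + 4)*(j^2 - 5*j) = (j - 5)*(j - 1)^2*(j + 4)*(j)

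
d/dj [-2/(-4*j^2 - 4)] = -j/(j^2 + 1)^2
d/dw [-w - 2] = -1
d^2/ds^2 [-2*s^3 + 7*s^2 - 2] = 14 - 12*s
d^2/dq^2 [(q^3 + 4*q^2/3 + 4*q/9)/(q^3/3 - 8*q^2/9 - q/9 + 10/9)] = 2*(324*q^6 + 189*q^5 - 1800*q^4 - 1619*q^3 + 1890*q^2 + 3660*q + 1240)/(27*q^9 - 216*q^8 + 549*q^7 - 98*q^6 - 1623*q^5 + 1716*q^4 + 1379*q^3 - 2370*q^2 - 300*q + 1000)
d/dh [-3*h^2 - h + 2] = -6*h - 1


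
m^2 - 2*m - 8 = (m - 4)*(m + 2)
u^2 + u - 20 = (u - 4)*(u + 5)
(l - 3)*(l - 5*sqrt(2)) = l^2 - 5*sqrt(2)*l - 3*l + 15*sqrt(2)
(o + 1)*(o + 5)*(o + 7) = o^3 + 13*o^2 + 47*o + 35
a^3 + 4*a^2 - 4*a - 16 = (a - 2)*(a + 2)*(a + 4)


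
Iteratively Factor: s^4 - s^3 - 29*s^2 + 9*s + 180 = (s - 3)*(s^3 + 2*s^2 - 23*s - 60) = (s - 5)*(s - 3)*(s^2 + 7*s + 12) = (s - 5)*(s - 3)*(s + 4)*(s + 3)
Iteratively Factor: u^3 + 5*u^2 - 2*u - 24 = (u + 4)*(u^2 + u - 6) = (u - 2)*(u + 4)*(u + 3)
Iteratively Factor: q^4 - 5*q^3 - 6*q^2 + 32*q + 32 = (q + 1)*(q^3 - 6*q^2 + 32) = (q - 4)*(q + 1)*(q^2 - 2*q - 8) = (q - 4)*(q + 1)*(q + 2)*(q - 4)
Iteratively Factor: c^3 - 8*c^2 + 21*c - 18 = (c - 2)*(c^2 - 6*c + 9) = (c - 3)*(c - 2)*(c - 3)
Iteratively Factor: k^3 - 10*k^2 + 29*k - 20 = (k - 4)*(k^2 - 6*k + 5) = (k - 4)*(k - 1)*(k - 5)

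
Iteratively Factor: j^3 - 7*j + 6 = (j - 1)*(j^2 + j - 6) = (j - 2)*(j - 1)*(j + 3)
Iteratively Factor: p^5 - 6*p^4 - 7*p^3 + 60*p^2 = (p + 3)*(p^4 - 9*p^3 + 20*p^2) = (p - 4)*(p + 3)*(p^3 - 5*p^2) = p*(p - 4)*(p + 3)*(p^2 - 5*p) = p^2*(p - 4)*(p + 3)*(p - 5)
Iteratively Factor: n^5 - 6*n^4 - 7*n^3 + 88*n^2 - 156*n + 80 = (n - 2)*(n^4 - 4*n^3 - 15*n^2 + 58*n - 40) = (n - 2)^2*(n^3 - 2*n^2 - 19*n + 20) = (n - 5)*(n - 2)^2*(n^2 + 3*n - 4) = (n - 5)*(n - 2)^2*(n + 4)*(n - 1)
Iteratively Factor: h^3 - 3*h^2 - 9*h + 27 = (h - 3)*(h^2 - 9) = (h - 3)^2*(h + 3)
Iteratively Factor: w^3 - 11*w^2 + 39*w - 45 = (w - 3)*(w^2 - 8*w + 15) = (w - 5)*(w - 3)*(w - 3)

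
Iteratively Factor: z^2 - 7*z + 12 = (z - 3)*(z - 4)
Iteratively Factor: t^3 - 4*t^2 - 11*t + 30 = (t + 3)*(t^2 - 7*t + 10) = (t - 2)*(t + 3)*(t - 5)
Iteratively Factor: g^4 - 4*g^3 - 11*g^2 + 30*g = (g - 2)*(g^3 - 2*g^2 - 15*g) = g*(g - 2)*(g^2 - 2*g - 15) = g*(g - 2)*(g + 3)*(g - 5)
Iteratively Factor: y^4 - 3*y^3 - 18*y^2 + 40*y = (y - 2)*(y^3 - y^2 - 20*y) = y*(y - 2)*(y^2 - y - 20) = y*(y - 2)*(y + 4)*(y - 5)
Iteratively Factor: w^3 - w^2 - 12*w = (w - 4)*(w^2 + 3*w) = w*(w - 4)*(w + 3)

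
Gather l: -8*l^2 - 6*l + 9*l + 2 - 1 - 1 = -8*l^2 + 3*l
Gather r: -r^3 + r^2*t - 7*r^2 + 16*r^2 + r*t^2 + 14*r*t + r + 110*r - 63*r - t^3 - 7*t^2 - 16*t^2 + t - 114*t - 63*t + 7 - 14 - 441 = -r^3 + r^2*(t + 9) + r*(t^2 + 14*t + 48) - t^3 - 23*t^2 - 176*t - 448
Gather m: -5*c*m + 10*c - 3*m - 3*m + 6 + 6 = 10*c + m*(-5*c - 6) + 12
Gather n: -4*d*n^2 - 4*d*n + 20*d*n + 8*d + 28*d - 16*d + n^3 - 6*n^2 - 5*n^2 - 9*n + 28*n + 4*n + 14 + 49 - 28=20*d + n^3 + n^2*(-4*d - 11) + n*(16*d + 23) + 35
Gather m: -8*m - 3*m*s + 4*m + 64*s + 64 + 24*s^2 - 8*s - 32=m*(-3*s - 4) + 24*s^2 + 56*s + 32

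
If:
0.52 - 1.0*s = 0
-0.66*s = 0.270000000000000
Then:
No Solution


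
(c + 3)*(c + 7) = c^2 + 10*c + 21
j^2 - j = j*(j - 1)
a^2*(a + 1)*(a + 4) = a^4 + 5*a^3 + 4*a^2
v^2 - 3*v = v*(v - 3)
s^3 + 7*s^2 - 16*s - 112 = (s - 4)*(s + 4)*(s + 7)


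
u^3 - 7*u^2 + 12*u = u*(u - 4)*(u - 3)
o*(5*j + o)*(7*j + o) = 35*j^2*o + 12*j*o^2 + o^3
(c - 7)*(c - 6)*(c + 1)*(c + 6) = c^4 - 6*c^3 - 43*c^2 + 216*c + 252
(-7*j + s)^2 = 49*j^2 - 14*j*s + s^2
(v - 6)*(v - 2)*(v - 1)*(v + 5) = v^4 - 4*v^3 - 25*v^2 + 88*v - 60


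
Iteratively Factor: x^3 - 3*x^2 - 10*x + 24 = (x - 4)*(x^2 + x - 6) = (x - 4)*(x - 2)*(x + 3)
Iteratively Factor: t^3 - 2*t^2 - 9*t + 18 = (t - 2)*(t^2 - 9) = (t - 2)*(t + 3)*(t - 3)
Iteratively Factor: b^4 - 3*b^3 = (b)*(b^3 - 3*b^2) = b^2*(b^2 - 3*b) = b^3*(b - 3)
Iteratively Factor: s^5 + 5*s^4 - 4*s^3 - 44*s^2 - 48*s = (s + 2)*(s^4 + 3*s^3 - 10*s^2 - 24*s) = (s - 3)*(s + 2)*(s^3 + 6*s^2 + 8*s) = (s - 3)*(s + 2)^2*(s^2 + 4*s) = (s - 3)*(s + 2)^2*(s + 4)*(s)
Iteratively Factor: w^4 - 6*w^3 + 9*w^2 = (w)*(w^3 - 6*w^2 + 9*w) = w*(w - 3)*(w^2 - 3*w) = w^2*(w - 3)*(w - 3)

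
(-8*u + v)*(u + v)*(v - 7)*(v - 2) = -8*u^2*v^2 + 72*u^2*v - 112*u^2 - 7*u*v^3 + 63*u*v^2 - 98*u*v + v^4 - 9*v^3 + 14*v^2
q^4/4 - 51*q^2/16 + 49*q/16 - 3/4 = (q/4 + 1)*(q - 3)*(q - 1/2)^2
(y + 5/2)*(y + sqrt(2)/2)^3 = y^4 + 3*sqrt(2)*y^3/2 + 5*y^3/2 + 3*y^2/2 + 15*sqrt(2)*y^2/4 + sqrt(2)*y/4 + 15*y/4 + 5*sqrt(2)/8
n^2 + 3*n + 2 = (n + 1)*(n + 2)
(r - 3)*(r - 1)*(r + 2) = r^3 - 2*r^2 - 5*r + 6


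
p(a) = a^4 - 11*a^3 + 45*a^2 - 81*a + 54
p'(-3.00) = -756.00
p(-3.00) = 1080.00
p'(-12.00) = -12825.00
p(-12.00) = 47250.00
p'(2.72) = 0.15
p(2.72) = -0.02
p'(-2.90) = -717.09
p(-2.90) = 1006.36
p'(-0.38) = -120.18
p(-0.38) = 91.90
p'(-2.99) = -752.05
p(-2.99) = 1072.46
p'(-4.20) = -1337.47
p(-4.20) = 2314.14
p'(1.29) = -11.23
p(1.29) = 3.55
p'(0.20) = -64.29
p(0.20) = 39.51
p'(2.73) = 0.14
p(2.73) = -0.01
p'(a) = 4*a^3 - 33*a^2 + 90*a - 81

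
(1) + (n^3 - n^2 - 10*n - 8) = n^3 - n^2 - 10*n - 7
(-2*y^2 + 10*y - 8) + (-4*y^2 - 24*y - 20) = -6*y^2 - 14*y - 28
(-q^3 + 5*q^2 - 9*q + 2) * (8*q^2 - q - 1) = -8*q^5 + 41*q^4 - 76*q^3 + 20*q^2 + 7*q - 2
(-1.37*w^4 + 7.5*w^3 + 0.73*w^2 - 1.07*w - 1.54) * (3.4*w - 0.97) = -4.658*w^5 + 26.8289*w^4 - 4.793*w^3 - 4.3461*w^2 - 4.1981*w + 1.4938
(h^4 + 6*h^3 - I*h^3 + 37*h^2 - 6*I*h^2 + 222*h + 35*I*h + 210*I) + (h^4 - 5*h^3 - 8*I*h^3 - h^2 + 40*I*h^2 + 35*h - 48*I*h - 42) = 2*h^4 + h^3 - 9*I*h^3 + 36*h^2 + 34*I*h^2 + 257*h - 13*I*h - 42 + 210*I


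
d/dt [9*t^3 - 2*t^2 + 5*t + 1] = 27*t^2 - 4*t + 5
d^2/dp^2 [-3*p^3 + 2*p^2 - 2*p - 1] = 4 - 18*p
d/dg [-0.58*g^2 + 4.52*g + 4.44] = 4.52 - 1.16*g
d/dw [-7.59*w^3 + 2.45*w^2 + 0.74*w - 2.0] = -22.77*w^2 + 4.9*w + 0.74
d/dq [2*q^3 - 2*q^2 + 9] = 2*q*(3*q - 2)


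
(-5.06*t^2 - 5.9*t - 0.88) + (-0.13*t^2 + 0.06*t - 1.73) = -5.19*t^2 - 5.84*t - 2.61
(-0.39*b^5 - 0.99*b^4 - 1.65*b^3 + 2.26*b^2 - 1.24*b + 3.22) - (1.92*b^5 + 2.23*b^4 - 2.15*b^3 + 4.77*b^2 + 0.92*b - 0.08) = -2.31*b^5 - 3.22*b^4 + 0.5*b^3 - 2.51*b^2 - 2.16*b + 3.3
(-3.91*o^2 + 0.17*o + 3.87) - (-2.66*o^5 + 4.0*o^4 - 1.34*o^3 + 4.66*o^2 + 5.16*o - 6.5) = 2.66*o^5 - 4.0*o^4 + 1.34*o^3 - 8.57*o^2 - 4.99*o + 10.37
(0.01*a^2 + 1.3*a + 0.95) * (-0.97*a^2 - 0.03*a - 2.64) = -0.0097*a^4 - 1.2613*a^3 - 0.9869*a^2 - 3.4605*a - 2.508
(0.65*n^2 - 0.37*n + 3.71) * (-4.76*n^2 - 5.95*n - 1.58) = -3.094*n^4 - 2.1063*n^3 - 16.4851*n^2 - 21.4899*n - 5.8618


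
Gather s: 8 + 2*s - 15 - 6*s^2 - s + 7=-6*s^2 + s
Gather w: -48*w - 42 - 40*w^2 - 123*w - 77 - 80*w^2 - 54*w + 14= -120*w^2 - 225*w - 105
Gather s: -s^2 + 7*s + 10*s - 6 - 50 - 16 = -s^2 + 17*s - 72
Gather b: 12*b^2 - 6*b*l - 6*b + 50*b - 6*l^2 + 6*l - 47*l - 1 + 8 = 12*b^2 + b*(44 - 6*l) - 6*l^2 - 41*l + 7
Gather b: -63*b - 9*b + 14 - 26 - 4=-72*b - 16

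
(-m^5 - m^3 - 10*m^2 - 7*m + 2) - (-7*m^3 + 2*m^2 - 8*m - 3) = -m^5 + 6*m^3 - 12*m^2 + m + 5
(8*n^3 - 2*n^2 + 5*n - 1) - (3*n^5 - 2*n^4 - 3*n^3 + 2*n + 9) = -3*n^5 + 2*n^4 + 11*n^3 - 2*n^2 + 3*n - 10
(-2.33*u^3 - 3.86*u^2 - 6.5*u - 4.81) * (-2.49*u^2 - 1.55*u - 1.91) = 5.8017*u^5 + 13.2229*u^4 + 26.6183*u^3 + 29.4245*u^2 + 19.8705*u + 9.1871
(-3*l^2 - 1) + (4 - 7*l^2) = 3 - 10*l^2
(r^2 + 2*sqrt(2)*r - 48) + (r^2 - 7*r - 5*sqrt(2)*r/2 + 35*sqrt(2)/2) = 2*r^2 - 7*r - sqrt(2)*r/2 - 48 + 35*sqrt(2)/2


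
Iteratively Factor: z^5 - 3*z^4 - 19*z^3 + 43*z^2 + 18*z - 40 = (z - 1)*(z^4 - 2*z^3 - 21*z^2 + 22*z + 40) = (z - 1)*(z + 1)*(z^3 - 3*z^2 - 18*z + 40) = (z - 1)*(z + 1)*(z + 4)*(z^2 - 7*z + 10) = (z - 5)*(z - 1)*(z + 1)*(z + 4)*(z - 2)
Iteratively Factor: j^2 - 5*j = (j)*(j - 5)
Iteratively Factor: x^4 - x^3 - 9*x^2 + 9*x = (x)*(x^3 - x^2 - 9*x + 9) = x*(x - 1)*(x^2 - 9) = x*(x - 1)*(x + 3)*(x - 3)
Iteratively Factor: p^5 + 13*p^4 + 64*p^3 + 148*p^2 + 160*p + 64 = (p + 4)*(p^4 + 9*p^3 + 28*p^2 + 36*p + 16) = (p + 2)*(p + 4)*(p^3 + 7*p^2 + 14*p + 8) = (p + 1)*(p + 2)*(p + 4)*(p^2 + 6*p + 8) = (p + 1)*(p + 2)^2*(p + 4)*(p + 4)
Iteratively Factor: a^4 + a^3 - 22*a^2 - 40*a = (a + 4)*(a^3 - 3*a^2 - 10*a) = (a - 5)*(a + 4)*(a^2 + 2*a) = a*(a - 5)*(a + 4)*(a + 2)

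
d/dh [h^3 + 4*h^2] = h*(3*h + 8)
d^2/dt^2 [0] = 0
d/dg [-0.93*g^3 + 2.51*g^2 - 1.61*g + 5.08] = -2.79*g^2 + 5.02*g - 1.61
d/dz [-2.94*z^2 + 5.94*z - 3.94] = 5.94 - 5.88*z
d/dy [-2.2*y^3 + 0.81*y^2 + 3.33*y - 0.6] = -6.6*y^2 + 1.62*y + 3.33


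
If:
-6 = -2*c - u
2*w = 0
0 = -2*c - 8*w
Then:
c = 0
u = 6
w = 0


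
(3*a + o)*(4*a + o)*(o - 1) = 12*a^2*o - 12*a^2 + 7*a*o^2 - 7*a*o + o^3 - o^2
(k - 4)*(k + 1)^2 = k^3 - 2*k^2 - 7*k - 4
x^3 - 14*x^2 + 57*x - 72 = (x - 8)*(x - 3)^2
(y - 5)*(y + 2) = y^2 - 3*y - 10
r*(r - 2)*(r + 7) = r^3 + 5*r^2 - 14*r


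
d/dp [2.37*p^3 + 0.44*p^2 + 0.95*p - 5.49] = 7.11*p^2 + 0.88*p + 0.95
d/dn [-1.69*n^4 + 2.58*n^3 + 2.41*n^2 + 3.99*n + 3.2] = -6.76*n^3 + 7.74*n^2 + 4.82*n + 3.99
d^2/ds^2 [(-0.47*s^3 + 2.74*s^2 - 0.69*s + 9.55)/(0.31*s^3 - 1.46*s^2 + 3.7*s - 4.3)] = (1.11022302462516e-16*s^7 + 0.101184000000002*s^6 + 2.836686*s^5 - 13.487976*s^4 + 3.25353200000006*s^3 + 118.48242*s^2 - 259.30458*s + 220.9386)/(0.029791*s^9 - 0.420918*s^8 + 3.049098*s^7 - 14.399546*s^6 + 48.06954*s^5 - 117.05244*s^4 + 207.2203*s^3 - 257.5872*s^2 + 205.239*s - 79.507)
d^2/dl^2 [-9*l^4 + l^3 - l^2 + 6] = -108*l^2 + 6*l - 2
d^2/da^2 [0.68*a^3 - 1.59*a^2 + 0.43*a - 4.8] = 4.08*a - 3.18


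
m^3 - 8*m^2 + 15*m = m*(m - 5)*(m - 3)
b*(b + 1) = b^2 + b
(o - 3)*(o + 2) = o^2 - o - 6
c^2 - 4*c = c*(c - 4)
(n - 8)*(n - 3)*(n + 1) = n^3 - 10*n^2 + 13*n + 24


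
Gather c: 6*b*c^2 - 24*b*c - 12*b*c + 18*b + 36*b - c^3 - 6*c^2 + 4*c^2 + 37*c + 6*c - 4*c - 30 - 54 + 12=54*b - c^3 + c^2*(6*b - 2) + c*(39 - 36*b) - 72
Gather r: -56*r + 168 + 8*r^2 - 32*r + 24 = 8*r^2 - 88*r + 192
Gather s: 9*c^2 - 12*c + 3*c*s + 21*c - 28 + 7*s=9*c^2 + 9*c + s*(3*c + 7) - 28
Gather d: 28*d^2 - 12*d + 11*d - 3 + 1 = 28*d^2 - d - 2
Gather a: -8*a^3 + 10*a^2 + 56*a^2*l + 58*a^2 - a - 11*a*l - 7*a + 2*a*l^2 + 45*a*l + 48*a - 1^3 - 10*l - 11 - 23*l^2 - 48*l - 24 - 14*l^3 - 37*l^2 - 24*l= -8*a^3 + a^2*(56*l + 68) + a*(2*l^2 + 34*l + 40) - 14*l^3 - 60*l^2 - 82*l - 36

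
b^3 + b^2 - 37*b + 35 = (b - 5)*(b - 1)*(b + 7)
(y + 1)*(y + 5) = y^2 + 6*y + 5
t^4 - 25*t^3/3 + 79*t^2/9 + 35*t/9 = t*(t - 7)*(t - 5/3)*(t + 1/3)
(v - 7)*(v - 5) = v^2 - 12*v + 35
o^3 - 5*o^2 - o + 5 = (o - 5)*(o - 1)*(o + 1)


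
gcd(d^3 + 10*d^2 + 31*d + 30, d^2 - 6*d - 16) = d + 2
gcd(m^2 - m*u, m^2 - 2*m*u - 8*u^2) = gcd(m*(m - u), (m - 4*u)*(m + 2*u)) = 1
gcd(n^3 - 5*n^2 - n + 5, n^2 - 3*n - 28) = 1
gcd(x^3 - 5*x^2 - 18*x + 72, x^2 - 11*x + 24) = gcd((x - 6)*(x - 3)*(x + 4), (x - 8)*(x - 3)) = x - 3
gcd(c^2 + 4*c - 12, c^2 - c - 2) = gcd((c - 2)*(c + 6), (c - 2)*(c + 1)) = c - 2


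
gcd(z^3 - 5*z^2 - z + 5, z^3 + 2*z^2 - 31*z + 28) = z - 1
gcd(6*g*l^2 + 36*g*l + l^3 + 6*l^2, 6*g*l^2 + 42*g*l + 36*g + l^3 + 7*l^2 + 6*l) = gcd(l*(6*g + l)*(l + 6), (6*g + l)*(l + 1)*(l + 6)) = 6*g*l + 36*g + l^2 + 6*l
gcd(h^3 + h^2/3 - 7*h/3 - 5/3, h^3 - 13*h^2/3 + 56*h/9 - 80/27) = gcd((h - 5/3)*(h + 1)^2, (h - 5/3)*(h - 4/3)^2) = h - 5/3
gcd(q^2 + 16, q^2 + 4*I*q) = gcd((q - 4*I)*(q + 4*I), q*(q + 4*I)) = q + 4*I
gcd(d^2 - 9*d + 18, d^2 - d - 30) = d - 6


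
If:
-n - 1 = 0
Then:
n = -1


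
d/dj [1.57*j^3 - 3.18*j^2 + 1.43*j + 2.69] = 4.71*j^2 - 6.36*j + 1.43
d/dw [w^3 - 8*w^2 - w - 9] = 3*w^2 - 16*w - 1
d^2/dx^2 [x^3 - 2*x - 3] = 6*x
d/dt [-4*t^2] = -8*t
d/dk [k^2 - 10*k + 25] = 2*k - 10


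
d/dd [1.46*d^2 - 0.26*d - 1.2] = 2.92*d - 0.26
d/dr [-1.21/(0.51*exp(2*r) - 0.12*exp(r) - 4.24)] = (1.2342*exp(r) - 0.1452)*exp(r)/(-0.51*exp(2*r) + 0.12*exp(r) + 4.24)^2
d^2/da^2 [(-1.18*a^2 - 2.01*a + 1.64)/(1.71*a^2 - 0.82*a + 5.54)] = (-15.064074*a^3 + 95.844816*a^2 + 100.451556*a - 119.561512)/(5.000211*a^6 - 7.193286*a^5 + 52.047954*a^4 - 47.160496*a^3 + 168.623196*a^2 - 75.501336*a + 170.031464)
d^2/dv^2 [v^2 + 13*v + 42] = 2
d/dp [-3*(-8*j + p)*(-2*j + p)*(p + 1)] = -48*j^2 + 60*j*p + 30*j - 9*p^2 - 6*p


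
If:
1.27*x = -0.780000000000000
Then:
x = -0.61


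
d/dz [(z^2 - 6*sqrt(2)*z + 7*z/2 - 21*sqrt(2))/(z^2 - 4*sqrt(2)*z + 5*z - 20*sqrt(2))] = (3*z^2 + 4*sqrt(2)*z^2 + 4*sqrt(2)*z + 70*sqrt(2) + 144)/(2*(z^4 - 8*sqrt(2)*z^3 + 10*z^3 - 80*sqrt(2)*z^2 + 57*z^2 - 200*sqrt(2)*z + 320*z + 800))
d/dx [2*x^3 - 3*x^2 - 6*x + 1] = 6*x^2 - 6*x - 6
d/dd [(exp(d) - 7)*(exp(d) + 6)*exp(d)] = (3*exp(2*d) - 2*exp(d) - 42)*exp(d)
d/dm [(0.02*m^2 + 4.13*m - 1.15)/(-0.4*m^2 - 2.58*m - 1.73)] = (1.6004*m^2 - 0.9892*m - 10.1119)/(0.16*m^4 + 2.064*m^3 + 8.0404*m^2 + 8.9268*m + 2.9929)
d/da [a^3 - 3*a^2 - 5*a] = 3*a^2 - 6*a - 5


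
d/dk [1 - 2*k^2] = -4*k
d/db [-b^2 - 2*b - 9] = -2*b - 2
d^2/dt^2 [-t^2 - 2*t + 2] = -2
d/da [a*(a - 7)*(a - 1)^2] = 4*a^3 - 27*a^2 + 30*a - 7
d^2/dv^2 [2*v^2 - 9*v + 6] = 4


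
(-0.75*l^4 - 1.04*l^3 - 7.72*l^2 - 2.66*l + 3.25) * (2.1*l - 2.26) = -1.575*l^5 - 0.489*l^4 - 13.8616*l^3 + 11.8612*l^2 + 12.8366*l - 7.345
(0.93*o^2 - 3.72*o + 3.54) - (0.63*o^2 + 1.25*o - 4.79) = 0.3*o^2 - 4.97*o + 8.33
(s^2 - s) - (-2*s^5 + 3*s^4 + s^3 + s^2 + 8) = 2*s^5 - 3*s^4 - s^3 - s - 8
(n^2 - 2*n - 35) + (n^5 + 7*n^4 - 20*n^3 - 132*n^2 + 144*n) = n^5 + 7*n^4 - 20*n^3 - 131*n^2 + 142*n - 35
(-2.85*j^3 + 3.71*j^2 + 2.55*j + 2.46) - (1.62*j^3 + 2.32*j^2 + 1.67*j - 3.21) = -4.47*j^3 + 1.39*j^2 + 0.88*j + 5.67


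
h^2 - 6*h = h*(h - 6)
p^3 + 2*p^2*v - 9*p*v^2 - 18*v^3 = (p - 3*v)*(p + 2*v)*(p + 3*v)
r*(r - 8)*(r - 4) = r^3 - 12*r^2 + 32*r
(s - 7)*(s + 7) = s^2 - 49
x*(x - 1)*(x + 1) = x^3 - x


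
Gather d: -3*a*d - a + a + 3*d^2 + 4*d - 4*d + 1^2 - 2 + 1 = -3*a*d + 3*d^2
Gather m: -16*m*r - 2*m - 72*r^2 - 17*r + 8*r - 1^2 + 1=m*(-16*r - 2) - 72*r^2 - 9*r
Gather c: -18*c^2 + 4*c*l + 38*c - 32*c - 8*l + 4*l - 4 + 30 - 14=-18*c^2 + c*(4*l + 6) - 4*l + 12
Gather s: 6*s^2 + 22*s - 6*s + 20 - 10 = 6*s^2 + 16*s + 10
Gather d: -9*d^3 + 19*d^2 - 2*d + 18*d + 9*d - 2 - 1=-9*d^3 + 19*d^2 + 25*d - 3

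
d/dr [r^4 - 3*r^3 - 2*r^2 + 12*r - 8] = 4*r^3 - 9*r^2 - 4*r + 12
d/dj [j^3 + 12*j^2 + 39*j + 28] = 3*j^2 + 24*j + 39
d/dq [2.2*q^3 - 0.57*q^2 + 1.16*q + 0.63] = 6.6*q^2 - 1.14*q + 1.16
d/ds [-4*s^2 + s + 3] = 1 - 8*s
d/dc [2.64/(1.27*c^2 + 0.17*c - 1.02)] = (-6.7056*c - 0.4488)/(1.27*c^2 + 0.17*c - 1.02)^2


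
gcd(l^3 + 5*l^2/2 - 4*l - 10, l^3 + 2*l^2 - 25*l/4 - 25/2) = l^2 + 9*l/2 + 5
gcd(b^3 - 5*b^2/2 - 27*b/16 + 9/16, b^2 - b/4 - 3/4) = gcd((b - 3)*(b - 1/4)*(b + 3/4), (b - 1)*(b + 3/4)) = b + 3/4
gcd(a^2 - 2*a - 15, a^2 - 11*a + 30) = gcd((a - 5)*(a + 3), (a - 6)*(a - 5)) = a - 5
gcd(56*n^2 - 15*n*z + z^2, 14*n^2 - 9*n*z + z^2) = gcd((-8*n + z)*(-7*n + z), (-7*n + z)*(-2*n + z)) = -7*n + z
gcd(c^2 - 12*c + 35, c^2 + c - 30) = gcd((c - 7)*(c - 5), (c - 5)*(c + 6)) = c - 5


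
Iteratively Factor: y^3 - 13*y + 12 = (y + 4)*(y^2 - 4*y + 3) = (y - 3)*(y + 4)*(y - 1)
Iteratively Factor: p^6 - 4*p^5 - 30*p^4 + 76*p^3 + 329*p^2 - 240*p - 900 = (p + 3)*(p^5 - 7*p^4 - 9*p^3 + 103*p^2 + 20*p - 300) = (p + 2)*(p + 3)*(p^4 - 9*p^3 + 9*p^2 + 85*p - 150) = (p - 2)*(p + 2)*(p + 3)*(p^3 - 7*p^2 - 5*p + 75) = (p - 5)*(p - 2)*(p + 2)*(p + 3)*(p^2 - 2*p - 15) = (p - 5)*(p - 2)*(p + 2)*(p + 3)^2*(p - 5)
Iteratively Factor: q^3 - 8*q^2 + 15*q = (q - 3)*(q^2 - 5*q) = q*(q - 3)*(q - 5)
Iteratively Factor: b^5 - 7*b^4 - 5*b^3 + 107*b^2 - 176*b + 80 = (b - 1)*(b^4 - 6*b^3 - 11*b^2 + 96*b - 80) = (b - 1)^2*(b^3 - 5*b^2 - 16*b + 80) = (b - 4)*(b - 1)^2*(b^2 - b - 20) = (b - 5)*(b - 4)*(b - 1)^2*(b + 4)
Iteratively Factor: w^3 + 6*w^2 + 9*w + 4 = (w + 1)*(w^2 + 5*w + 4) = (w + 1)^2*(w + 4)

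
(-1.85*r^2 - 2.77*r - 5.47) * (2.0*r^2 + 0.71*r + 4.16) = -3.7*r^4 - 6.8535*r^3 - 20.6027*r^2 - 15.4069*r - 22.7552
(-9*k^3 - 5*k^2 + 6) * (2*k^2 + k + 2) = -18*k^5 - 19*k^4 - 23*k^3 + 2*k^2 + 6*k + 12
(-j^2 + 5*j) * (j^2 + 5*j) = -j^4 + 25*j^2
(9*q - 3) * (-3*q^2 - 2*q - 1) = -27*q^3 - 9*q^2 - 3*q + 3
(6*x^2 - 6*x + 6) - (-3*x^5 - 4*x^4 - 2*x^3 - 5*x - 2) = 3*x^5 + 4*x^4 + 2*x^3 + 6*x^2 - x + 8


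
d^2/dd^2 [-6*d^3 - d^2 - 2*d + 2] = -36*d - 2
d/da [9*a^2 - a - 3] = 18*a - 1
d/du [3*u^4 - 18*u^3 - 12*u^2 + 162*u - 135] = 12*u^3 - 54*u^2 - 24*u + 162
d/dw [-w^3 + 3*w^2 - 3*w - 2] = -3*w^2 + 6*w - 3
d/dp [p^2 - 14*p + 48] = 2*p - 14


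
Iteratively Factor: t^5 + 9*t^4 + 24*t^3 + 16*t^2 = (t)*(t^4 + 9*t^3 + 24*t^2 + 16*t) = t*(t + 4)*(t^3 + 5*t^2 + 4*t) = t*(t + 4)^2*(t^2 + t) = t^2*(t + 4)^2*(t + 1)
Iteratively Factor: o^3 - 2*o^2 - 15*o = (o)*(o^2 - 2*o - 15) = o*(o - 5)*(o + 3)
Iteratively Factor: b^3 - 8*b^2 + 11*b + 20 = (b - 4)*(b^2 - 4*b - 5) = (b - 5)*(b - 4)*(b + 1)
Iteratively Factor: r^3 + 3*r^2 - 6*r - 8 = (r + 1)*(r^2 + 2*r - 8) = (r + 1)*(r + 4)*(r - 2)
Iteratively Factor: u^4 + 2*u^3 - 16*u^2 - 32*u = (u + 2)*(u^3 - 16*u) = (u + 2)*(u + 4)*(u^2 - 4*u) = u*(u + 2)*(u + 4)*(u - 4)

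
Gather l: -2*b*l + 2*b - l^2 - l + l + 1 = -2*b*l + 2*b - l^2 + 1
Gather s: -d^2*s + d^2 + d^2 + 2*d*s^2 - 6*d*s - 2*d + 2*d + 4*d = 2*d^2 + 2*d*s^2 + 4*d + s*(-d^2 - 6*d)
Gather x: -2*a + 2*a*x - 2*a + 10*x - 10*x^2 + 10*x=-4*a - 10*x^2 + x*(2*a + 20)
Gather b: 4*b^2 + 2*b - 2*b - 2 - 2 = 4*b^2 - 4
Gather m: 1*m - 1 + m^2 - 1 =m^2 + m - 2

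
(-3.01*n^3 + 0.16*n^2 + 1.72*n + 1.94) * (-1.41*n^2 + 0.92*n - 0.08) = 4.2441*n^5 - 2.9948*n^4 - 2.0372*n^3 - 1.1658*n^2 + 1.6472*n - 0.1552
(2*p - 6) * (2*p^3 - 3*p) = 4*p^4 - 12*p^3 - 6*p^2 + 18*p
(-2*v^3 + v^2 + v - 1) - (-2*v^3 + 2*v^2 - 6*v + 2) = -v^2 + 7*v - 3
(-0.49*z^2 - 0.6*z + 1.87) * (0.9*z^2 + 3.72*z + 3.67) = -0.441*z^4 - 2.3628*z^3 - 2.3473*z^2 + 4.7544*z + 6.8629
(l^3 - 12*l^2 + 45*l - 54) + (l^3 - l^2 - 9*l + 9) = 2*l^3 - 13*l^2 + 36*l - 45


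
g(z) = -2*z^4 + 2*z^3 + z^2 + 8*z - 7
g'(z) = -8*z^3 + 6*z^2 + 2*z + 8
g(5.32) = -1237.05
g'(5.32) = -1016.10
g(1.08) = 2.60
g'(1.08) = 7.08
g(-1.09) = -19.95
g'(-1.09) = 23.31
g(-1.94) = -61.69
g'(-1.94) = 85.11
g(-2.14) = -81.09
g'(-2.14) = 109.60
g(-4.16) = -765.92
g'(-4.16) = 679.44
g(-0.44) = -10.57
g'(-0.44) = 8.96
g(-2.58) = -143.95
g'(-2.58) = 180.17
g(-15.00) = -107902.00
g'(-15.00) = 28328.00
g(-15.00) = -107902.00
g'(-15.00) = 28328.00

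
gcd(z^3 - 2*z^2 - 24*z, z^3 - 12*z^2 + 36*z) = z^2 - 6*z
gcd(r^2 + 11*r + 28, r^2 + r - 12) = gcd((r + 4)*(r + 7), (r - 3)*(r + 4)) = r + 4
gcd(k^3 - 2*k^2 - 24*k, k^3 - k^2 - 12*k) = k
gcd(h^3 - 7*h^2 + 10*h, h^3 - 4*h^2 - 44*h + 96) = h - 2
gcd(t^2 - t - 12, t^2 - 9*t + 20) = t - 4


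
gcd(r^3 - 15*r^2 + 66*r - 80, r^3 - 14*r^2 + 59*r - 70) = r^2 - 7*r + 10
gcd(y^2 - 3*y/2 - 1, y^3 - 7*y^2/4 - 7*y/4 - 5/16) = y + 1/2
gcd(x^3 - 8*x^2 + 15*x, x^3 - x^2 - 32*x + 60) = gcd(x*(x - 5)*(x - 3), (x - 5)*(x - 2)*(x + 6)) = x - 5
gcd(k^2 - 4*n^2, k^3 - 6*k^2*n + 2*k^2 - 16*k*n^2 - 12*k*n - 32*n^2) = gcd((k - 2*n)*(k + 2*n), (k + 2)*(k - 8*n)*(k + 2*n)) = k + 2*n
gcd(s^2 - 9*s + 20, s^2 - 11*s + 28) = s - 4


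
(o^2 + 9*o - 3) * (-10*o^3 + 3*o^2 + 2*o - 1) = -10*o^5 - 87*o^4 + 59*o^3 + 8*o^2 - 15*o + 3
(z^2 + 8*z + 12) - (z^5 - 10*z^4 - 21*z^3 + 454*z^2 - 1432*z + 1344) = -z^5 + 10*z^4 + 21*z^3 - 453*z^2 + 1440*z - 1332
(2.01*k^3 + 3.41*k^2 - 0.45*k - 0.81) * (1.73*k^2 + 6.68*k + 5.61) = 3.4773*k^5 + 19.3261*k^4 + 33.2764*k^3 + 14.7228*k^2 - 7.9353*k - 4.5441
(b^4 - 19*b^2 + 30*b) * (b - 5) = b^5 - 5*b^4 - 19*b^3 + 125*b^2 - 150*b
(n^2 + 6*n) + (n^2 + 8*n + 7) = 2*n^2 + 14*n + 7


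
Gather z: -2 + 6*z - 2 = 6*z - 4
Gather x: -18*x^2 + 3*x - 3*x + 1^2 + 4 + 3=8 - 18*x^2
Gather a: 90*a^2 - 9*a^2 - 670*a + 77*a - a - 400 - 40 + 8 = 81*a^2 - 594*a - 432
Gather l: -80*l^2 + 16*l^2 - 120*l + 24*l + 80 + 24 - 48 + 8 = -64*l^2 - 96*l + 64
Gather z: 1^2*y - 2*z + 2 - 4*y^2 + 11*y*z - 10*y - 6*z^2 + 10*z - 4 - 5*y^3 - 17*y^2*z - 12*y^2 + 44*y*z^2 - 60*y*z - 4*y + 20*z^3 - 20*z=-5*y^3 - 16*y^2 - 13*y + 20*z^3 + z^2*(44*y - 6) + z*(-17*y^2 - 49*y - 12) - 2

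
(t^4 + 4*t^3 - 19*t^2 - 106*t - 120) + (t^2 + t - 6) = t^4 + 4*t^3 - 18*t^2 - 105*t - 126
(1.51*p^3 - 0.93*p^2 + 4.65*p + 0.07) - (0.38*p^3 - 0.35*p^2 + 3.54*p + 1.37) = 1.13*p^3 - 0.58*p^2 + 1.11*p - 1.3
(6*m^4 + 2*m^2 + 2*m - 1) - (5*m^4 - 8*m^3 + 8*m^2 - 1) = m^4 + 8*m^3 - 6*m^2 + 2*m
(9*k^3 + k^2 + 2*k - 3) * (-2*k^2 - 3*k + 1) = -18*k^5 - 29*k^4 + 2*k^3 + k^2 + 11*k - 3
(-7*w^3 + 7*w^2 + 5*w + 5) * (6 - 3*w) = 21*w^4 - 63*w^3 + 27*w^2 + 15*w + 30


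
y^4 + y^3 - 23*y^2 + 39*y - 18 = (y - 3)*(y - 1)^2*(y + 6)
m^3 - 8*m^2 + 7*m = m*(m - 7)*(m - 1)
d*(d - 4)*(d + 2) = d^3 - 2*d^2 - 8*d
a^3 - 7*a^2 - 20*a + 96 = (a - 8)*(a - 3)*(a + 4)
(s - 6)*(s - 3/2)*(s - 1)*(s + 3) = s^4 - 11*s^3/2 - 9*s^2 + 81*s/2 - 27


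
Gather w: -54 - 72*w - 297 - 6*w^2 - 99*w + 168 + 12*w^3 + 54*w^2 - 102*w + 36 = 12*w^3 + 48*w^2 - 273*w - 147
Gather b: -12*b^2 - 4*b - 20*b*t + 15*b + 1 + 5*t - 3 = -12*b^2 + b*(11 - 20*t) + 5*t - 2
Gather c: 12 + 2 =14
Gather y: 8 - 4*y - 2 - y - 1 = 5 - 5*y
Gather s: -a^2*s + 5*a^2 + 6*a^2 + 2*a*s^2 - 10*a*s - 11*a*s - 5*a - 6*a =11*a^2 + 2*a*s^2 - 11*a + s*(-a^2 - 21*a)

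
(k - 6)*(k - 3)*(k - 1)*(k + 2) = k^4 - 8*k^3 + 7*k^2 + 36*k - 36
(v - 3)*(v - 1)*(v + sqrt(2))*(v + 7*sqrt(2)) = v^4 - 4*v^3 + 8*sqrt(2)*v^3 - 32*sqrt(2)*v^2 + 17*v^2 - 56*v + 24*sqrt(2)*v + 42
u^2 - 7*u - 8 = (u - 8)*(u + 1)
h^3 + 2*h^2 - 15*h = h*(h - 3)*(h + 5)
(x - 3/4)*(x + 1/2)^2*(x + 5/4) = x^4 + 3*x^3/2 - 3*x^2/16 - 13*x/16 - 15/64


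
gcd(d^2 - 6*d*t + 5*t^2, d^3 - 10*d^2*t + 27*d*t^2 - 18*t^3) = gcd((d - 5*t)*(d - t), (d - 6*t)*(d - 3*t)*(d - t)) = -d + t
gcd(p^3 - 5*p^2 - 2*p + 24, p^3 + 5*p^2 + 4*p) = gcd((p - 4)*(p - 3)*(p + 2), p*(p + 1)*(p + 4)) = 1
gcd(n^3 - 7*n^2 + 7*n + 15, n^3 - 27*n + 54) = n - 3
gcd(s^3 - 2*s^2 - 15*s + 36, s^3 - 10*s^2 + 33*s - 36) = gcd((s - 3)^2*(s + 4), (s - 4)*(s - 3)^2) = s^2 - 6*s + 9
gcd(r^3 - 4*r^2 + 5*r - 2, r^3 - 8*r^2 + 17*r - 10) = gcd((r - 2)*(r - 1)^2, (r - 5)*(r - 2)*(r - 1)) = r^2 - 3*r + 2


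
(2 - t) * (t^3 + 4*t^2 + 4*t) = -t^4 - 2*t^3 + 4*t^2 + 8*t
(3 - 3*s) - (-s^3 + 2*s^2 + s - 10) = s^3 - 2*s^2 - 4*s + 13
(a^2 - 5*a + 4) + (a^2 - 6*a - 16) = 2*a^2 - 11*a - 12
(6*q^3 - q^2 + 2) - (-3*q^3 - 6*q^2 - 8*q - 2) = 9*q^3 + 5*q^2 + 8*q + 4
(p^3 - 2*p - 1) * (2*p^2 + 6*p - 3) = 2*p^5 + 6*p^4 - 7*p^3 - 14*p^2 + 3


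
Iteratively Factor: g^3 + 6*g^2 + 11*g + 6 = (g + 1)*(g^2 + 5*g + 6) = (g + 1)*(g + 3)*(g + 2)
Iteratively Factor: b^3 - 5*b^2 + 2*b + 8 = (b + 1)*(b^2 - 6*b + 8) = (b - 2)*(b + 1)*(b - 4)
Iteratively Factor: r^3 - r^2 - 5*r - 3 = (r + 1)*(r^2 - 2*r - 3) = (r + 1)^2*(r - 3)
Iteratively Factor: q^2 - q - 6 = (q + 2)*(q - 3)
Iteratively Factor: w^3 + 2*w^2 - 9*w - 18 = (w + 2)*(w^2 - 9) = (w - 3)*(w + 2)*(w + 3)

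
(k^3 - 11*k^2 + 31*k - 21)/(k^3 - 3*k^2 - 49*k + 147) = (k - 1)/(k + 7)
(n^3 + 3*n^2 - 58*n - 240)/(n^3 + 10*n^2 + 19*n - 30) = (n - 8)/(n - 1)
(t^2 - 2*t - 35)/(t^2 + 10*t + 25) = (t - 7)/(t + 5)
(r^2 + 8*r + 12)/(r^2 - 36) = (r + 2)/(r - 6)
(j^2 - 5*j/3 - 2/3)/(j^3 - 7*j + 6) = (j + 1/3)/(j^2 + 2*j - 3)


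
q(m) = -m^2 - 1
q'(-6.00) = 12.00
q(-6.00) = -37.00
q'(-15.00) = 30.00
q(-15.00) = -226.00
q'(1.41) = -2.82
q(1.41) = -2.99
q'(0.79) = -1.58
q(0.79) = -1.62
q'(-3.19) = 6.38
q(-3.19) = -11.18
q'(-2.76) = 5.52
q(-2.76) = -8.62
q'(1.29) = -2.58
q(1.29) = -2.66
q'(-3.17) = 6.34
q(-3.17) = -11.05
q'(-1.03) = 2.06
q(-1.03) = -2.06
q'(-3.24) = 6.48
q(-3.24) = -11.50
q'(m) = -2*m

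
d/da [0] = 0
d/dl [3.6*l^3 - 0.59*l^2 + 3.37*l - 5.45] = 10.8*l^2 - 1.18*l + 3.37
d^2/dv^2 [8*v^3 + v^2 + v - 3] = 48*v + 2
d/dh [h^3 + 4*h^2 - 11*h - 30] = 3*h^2 + 8*h - 11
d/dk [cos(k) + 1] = -sin(k)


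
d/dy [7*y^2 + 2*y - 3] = 14*y + 2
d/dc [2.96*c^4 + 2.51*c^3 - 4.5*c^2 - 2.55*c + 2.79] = 11.84*c^3 + 7.53*c^2 - 9.0*c - 2.55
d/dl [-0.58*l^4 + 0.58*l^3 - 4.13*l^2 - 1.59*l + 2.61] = -2.32*l^3 + 1.74*l^2 - 8.26*l - 1.59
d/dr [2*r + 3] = 2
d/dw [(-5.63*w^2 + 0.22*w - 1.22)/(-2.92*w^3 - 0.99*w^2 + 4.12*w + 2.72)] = (-16.4396*w^4 + 1.2848*w^3 - 33.665*w^2 - 33.0428*w + 5.6248)/(8.5264*w^6 + 5.7816*w^5 - 23.0807*w^4 - 24.0424*w^3 + 11.5888*w^2 + 22.4128*w + 7.3984)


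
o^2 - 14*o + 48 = (o - 8)*(o - 6)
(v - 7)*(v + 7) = v^2 - 49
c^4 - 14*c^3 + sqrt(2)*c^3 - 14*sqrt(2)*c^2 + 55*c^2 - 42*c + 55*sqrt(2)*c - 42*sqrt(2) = (c - 7)*(c - 6)*(c - 1)*(c + sqrt(2))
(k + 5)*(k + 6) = k^2 + 11*k + 30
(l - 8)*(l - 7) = l^2 - 15*l + 56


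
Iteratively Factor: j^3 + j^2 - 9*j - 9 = (j - 3)*(j^2 + 4*j + 3) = (j - 3)*(j + 1)*(j + 3)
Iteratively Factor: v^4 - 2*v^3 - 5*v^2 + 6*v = (v - 3)*(v^3 + v^2 - 2*v) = v*(v - 3)*(v^2 + v - 2) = v*(v - 3)*(v + 2)*(v - 1)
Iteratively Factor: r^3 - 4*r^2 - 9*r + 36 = (r - 4)*(r^2 - 9) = (r - 4)*(r + 3)*(r - 3)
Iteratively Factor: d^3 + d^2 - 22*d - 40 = (d + 4)*(d^2 - 3*d - 10) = (d - 5)*(d + 4)*(d + 2)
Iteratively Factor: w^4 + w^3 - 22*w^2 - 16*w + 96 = (w - 2)*(w^3 + 3*w^2 - 16*w - 48) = (w - 2)*(w + 3)*(w^2 - 16) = (w - 4)*(w - 2)*(w + 3)*(w + 4)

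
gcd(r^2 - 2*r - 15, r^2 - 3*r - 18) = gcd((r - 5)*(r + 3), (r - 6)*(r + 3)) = r + 3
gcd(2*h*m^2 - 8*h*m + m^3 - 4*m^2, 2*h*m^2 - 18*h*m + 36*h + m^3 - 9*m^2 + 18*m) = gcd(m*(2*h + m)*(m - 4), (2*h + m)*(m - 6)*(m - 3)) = 2*h + m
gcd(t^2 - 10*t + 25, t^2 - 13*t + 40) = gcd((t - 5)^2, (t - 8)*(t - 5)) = t - 5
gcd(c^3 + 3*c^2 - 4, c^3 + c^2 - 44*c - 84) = c + 2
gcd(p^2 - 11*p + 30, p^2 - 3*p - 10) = p - 5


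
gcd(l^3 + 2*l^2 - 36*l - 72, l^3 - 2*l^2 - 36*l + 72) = l^2 - 36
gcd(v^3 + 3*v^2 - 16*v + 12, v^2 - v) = v - 1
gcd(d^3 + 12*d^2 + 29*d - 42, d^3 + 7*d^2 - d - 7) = d^2 + 6*d - 7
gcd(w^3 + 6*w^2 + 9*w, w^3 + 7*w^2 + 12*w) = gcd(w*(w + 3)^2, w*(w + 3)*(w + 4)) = w^2 + 3*w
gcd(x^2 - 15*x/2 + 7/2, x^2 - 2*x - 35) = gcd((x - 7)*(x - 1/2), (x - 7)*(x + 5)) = x - 7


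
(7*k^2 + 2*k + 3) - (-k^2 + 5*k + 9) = 8*k^2 - 3*k - 6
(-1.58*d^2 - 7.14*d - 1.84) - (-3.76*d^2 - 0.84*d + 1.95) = 2.18*d^2 - 6.3*d - 3.79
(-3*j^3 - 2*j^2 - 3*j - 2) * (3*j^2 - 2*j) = -9*j^5 - 5*j^3 + 4*j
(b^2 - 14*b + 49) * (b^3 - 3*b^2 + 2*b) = b^5 - 17*b^4 + 93*b^3 - 175*b^2 + 98*b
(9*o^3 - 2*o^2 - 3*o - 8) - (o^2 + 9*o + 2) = 9*o^3 - 3*o^2 - 12*o - 10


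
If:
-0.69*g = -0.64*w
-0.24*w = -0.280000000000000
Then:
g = 1.08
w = 1.17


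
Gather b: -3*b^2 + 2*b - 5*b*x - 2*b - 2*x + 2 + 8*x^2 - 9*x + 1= -3*b^2 - 5*b*x + 8*x^2 - 11*x + 3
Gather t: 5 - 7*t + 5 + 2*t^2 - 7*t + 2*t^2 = 4*t^2 - 14*t + 10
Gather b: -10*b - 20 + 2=-10*b - 18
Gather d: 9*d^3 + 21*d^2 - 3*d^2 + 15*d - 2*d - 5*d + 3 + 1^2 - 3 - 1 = 9*d^3 + 18*d^2 + 8*d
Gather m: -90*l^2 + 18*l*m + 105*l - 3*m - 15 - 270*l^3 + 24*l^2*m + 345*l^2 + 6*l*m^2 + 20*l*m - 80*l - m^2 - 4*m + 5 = -270*l^3 + 255*l^2 + 25*l + m^2*(6*l - 1) + m*(24*l^2 + 38*l - 7) - 10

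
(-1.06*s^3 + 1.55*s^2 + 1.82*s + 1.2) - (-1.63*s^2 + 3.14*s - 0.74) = -1.06*s^3 + 3.18*s^2 - 1.32*s + 1.94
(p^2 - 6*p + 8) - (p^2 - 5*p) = 8 - p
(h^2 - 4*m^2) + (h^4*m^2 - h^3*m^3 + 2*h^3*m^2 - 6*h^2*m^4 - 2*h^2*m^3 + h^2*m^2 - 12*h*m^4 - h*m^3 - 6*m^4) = h^4*m^2 - h^3*m^3 + 2*h^3*m^2 - 6*h^2*m^4 - 2*h^2*m^3 + h^2*m^2 + h^2 - 12*h*m^4 - h*m^3 - 6*m^4 - 4*m^2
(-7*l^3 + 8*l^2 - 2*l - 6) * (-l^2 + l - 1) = 7*l^5 - 15*l^4 + 17*l^3 - 4*l^2 - 4*l + 6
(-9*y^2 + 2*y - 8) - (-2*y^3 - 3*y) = 2*y^3 - 9*y^2 + 5*y - 8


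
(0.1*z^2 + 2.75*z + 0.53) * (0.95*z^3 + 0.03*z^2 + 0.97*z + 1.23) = 0.095*z^5 + 2.6155*z^4 + 0.683*z^3 + 2.8064*z^2 + 3.8966*z + 0.6519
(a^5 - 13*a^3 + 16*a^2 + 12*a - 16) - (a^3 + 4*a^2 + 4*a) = a^5 - 14*a^3 + 12*a^2 + 8*a - 16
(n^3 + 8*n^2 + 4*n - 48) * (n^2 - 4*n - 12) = n^5 + 4*n^4 - 40*n^3 - 160*n^2 + 144*n + 576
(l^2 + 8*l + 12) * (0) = 0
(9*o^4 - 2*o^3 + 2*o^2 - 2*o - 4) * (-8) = -72*o^4 + 16*o^3 - 16*o^2 + 16*o + 32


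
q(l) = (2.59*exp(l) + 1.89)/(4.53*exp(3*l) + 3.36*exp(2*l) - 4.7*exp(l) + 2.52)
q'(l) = (2.59*exp(l) + 1.89)*(-13.59*exp(3*l) - 6.72*exp(2*l) + 4.7*exp(l))/(4.53*exp(3*l) + 3.36*exp(2*l) - 4.7*exp(l) + 2.52)^2 + 2.59*exp(l)/(4.53*exp(3*l) + 3.36*exp(2*l) - 4.7*exp(l) + 2.52) = (-23.4654*exp(3*l) - 34.3875*exp(2*l) - 12.7008*exp(l) + 15.4098)*exp(l)/(20.5209*exp(6*l) + 30.4416*exp(5*l) - 31.2924*exp(4*l) - 8.7528*exp(3*l) + 39.0244*exp(2*l) - 23.688*exp(l) + 6.3504)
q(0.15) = 0.56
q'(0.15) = -1.27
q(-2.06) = 1.12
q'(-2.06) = 0.43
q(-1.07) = 1.87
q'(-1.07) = 0.94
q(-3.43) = 0.83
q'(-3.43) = 0.09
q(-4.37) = 0.78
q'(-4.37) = 0.03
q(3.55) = 0.00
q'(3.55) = -0.00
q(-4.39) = 0.78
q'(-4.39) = 0.03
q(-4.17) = 0.79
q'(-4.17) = 0.04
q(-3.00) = 0.88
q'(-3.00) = 0.14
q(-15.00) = 0.75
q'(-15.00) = 0.00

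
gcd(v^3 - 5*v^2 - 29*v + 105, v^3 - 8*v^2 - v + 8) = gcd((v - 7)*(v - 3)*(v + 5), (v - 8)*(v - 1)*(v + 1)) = 1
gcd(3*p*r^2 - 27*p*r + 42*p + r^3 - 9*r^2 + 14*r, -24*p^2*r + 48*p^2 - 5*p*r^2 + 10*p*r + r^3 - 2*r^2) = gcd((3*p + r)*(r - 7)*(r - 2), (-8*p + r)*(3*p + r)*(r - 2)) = 3*p*r - 6*p + r^2 - 2*r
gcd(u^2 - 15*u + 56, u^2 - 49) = u - 7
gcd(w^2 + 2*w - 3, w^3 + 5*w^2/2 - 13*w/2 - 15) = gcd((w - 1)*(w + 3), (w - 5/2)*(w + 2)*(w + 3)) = w + 3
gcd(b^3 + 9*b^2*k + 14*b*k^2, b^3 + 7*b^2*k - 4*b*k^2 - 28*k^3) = b^2 + 9*b*k + 14*k^2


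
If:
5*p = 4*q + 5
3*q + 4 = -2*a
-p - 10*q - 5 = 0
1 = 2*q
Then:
No Solution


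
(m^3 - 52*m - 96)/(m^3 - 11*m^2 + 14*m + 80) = (m + 6)/(m - 5)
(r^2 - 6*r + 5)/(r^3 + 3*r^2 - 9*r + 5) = (r - 5)/(r^2 + 4*r - 5)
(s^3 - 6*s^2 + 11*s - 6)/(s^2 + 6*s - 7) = (s^2 - 5*s + 6)/(s + 7)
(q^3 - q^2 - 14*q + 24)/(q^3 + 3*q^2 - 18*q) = (q^2 + 2*q - 8)/(q*(q + 6))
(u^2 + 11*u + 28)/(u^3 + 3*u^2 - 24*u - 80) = (u + 7)/(u^2 - u - 20)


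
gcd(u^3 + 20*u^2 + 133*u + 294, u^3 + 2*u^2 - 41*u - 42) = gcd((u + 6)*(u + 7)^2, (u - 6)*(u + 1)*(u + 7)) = u + 7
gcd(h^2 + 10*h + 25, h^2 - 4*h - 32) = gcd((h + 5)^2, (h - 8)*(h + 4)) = 1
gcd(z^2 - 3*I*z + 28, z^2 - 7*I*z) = z - 7*I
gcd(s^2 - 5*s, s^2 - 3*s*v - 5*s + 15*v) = s - 5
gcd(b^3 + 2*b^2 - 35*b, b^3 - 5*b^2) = b^2 - 5*b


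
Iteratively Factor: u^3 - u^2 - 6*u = (u)*(u^2 - u - 6) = u*(u + 2)*(u - 3)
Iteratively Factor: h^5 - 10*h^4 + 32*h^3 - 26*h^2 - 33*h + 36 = (h - 3)*(h^4 - 7*h^3 + 11*h^2 + 7*h - 12) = (h - 3)*(h - 1)*(h^3 - 6*h^2 + 5*h + 12) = (h - 4)*(h - 3)*(h - 1)*(h^2 - 2*h - 3) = (h - 4)*(h - 3)^2*(h - 1)*(h + 1)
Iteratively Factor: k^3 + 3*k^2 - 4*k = (k)*(k^2 + 3*k - 4) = k*(k - 1)*(k + 4)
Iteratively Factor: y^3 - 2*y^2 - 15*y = (y - 5)*(y^2 + 3*y) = (y - 5)*(y + 3)*(y)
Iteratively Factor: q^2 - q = (q)*(q - 1)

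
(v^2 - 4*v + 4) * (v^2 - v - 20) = v^4 - 5*v^3 - 12*v^2 + 76*v - 80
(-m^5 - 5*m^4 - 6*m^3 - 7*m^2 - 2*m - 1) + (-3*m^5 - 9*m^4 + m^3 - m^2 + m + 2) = -4*m^5 - 14*m^4 - 5*m^3 - 8*m^2 - m + 1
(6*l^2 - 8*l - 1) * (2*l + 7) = 12*l^3 + 26*l^2 - 58*l - 7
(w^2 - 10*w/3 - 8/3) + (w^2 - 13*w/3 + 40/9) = 2*w^2 - 23*w/3 + 16/9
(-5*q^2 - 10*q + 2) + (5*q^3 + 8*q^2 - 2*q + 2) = 5*q^3 + 3*q^2 - 12*q + 4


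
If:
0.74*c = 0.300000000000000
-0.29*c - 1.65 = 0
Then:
No Solution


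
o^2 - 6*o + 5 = (o - 5)*(o - 1)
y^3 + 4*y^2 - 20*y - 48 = (y - 4)*(y + 2)*(y + 6)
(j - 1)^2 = j^2 - 2*j + 1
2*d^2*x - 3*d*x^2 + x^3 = x*(-2*d + x)*(-d + x)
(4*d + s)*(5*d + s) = 20*d^2 + 9*d*s + s^2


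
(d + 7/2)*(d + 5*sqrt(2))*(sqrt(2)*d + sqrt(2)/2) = sqrt(2)*d^3 + 4*sqrt(2)*d^2 + 10*d^2 + 7*sqrt(2)*d/4 + 40*d + 35/2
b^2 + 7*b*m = b*(b + 7*m)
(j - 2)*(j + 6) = j^2 + 4*j - 12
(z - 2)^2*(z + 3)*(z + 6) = z^4 + 5*z^3 - 14*z^2 - 36*z + 72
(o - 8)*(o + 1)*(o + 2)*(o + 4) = o^4 - o^3 - 42*o^2 - 104*o - 64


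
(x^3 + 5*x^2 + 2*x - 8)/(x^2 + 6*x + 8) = x - 1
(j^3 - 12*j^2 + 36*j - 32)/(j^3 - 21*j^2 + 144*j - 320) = (j^2 - 4*j + 4)/(j^2 - 13*j + 40)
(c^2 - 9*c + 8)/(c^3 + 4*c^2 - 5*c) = (c - 8)/(c*(c + 5))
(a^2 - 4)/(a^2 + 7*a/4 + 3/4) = 4*(a^2 - 4)/(4*a^2 + 7*a + 3)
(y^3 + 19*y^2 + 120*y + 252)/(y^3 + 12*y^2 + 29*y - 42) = (y + 6)/(y - 1)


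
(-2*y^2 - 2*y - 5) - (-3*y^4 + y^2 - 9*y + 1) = 3*y^4 - 3*y^2 + 7*y - 6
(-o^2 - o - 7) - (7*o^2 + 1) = -8*o^2 - o - 8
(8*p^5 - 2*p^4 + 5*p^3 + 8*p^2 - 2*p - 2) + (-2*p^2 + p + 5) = 8*p^5 - 2*p^4 + 5*p^3 + 6*p^2 - p + 3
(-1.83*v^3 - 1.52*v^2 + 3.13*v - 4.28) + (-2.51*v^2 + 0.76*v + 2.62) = -1.83*v^3 - 4.03*v^2 + 3.89*v - 1.66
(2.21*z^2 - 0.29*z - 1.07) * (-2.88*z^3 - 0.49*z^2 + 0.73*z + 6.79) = -6.3648*z^5 - 0.2477*z^4 + 4.837*z^3 + 15.3185*z^2 - 2.7502*z - 7.2653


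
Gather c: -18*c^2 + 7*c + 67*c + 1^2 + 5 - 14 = -18*c^2 + 74*c - 8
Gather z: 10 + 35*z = 35*z + 10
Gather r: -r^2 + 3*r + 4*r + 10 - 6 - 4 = -r^2 + 7*r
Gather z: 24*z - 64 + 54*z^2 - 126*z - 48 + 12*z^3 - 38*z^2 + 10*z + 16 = 12*z^3 + 16*z^2 - 92*z - 96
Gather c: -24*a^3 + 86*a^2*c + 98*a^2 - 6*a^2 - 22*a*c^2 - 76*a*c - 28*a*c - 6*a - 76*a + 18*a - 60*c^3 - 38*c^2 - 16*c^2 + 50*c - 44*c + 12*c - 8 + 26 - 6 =-24*a^3 + 92*a^2 - 64*a - 60*c^3 + c^2*(-22*a - 54) + c*(86*a^2 - 104*a + 18) + 12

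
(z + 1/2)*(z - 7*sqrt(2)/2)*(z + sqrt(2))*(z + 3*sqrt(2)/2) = z^4 - sqrt(2)*z^3 + z^3/2 - 29*z^2/2 - sqrt(2)*z^2/2 - 21*sqrt(2)*z/2 - 29*z/4 - 21*sqrt(2)/4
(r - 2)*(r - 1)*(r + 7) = r^3 + 4*r^2 - 19*r + 14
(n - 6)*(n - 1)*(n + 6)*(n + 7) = n^4 + 6*n^3 - 43*n^2 - 216*n + 252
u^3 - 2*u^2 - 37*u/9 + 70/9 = (u - 7/3)*(u - 5/3)*(u + 2)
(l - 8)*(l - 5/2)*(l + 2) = l^3 - 17*l^2/2 - l + 40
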